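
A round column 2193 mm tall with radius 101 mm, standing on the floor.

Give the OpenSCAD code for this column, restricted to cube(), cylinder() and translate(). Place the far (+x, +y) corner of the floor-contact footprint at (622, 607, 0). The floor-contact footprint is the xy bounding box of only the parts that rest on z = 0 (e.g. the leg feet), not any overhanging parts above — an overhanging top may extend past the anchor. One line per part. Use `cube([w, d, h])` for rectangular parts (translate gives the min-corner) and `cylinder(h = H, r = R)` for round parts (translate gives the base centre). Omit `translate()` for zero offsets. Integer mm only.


translate([521, 506, 0]) cylinder(h = 2193, r = 101);


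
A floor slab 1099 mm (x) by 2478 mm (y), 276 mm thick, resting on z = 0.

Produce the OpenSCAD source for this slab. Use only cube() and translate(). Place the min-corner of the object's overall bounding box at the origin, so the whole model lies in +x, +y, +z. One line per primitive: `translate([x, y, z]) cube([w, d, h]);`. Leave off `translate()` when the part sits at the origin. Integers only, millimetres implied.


cube([1099, 2478, 276]);


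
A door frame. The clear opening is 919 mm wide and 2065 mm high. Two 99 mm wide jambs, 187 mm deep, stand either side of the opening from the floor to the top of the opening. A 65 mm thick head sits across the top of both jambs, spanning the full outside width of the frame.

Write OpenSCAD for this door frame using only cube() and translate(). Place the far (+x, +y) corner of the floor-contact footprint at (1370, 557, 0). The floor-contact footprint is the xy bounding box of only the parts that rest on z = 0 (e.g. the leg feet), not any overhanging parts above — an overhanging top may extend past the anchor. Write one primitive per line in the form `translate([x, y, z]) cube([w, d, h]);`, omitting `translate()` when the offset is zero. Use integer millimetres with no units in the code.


translate([253, 370, 0]) cube([99, 187, 2065]);
translate([1271, 370, 0]) cube([99, 187, 2065]);
translate([253, 370, 2065]) cube([1117, 187, 65]);


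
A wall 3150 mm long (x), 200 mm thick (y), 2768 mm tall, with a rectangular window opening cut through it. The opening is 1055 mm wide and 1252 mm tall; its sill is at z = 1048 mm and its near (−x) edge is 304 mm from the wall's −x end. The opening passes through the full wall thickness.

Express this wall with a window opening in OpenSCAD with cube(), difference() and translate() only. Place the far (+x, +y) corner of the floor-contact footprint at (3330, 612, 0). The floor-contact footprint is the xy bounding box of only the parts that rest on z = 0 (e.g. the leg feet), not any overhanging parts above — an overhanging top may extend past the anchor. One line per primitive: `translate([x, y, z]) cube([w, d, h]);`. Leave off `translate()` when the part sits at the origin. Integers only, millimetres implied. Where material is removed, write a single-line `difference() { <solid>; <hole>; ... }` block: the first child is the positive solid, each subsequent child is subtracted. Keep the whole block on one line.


difference() { translate([180, 412, 0]) cube([3150, 200, 2768]); translate([484, 412, 1048]) cube([1055, 200, 1252]); }


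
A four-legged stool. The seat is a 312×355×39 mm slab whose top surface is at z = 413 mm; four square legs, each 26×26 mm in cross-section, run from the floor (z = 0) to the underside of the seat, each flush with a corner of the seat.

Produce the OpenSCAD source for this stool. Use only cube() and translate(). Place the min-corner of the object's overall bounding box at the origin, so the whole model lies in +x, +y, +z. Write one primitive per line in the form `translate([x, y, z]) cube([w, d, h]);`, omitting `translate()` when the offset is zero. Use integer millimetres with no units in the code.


// leg_h = 413 - 39 = 374
translate([0, 0, 374]) cube([312, 355, 39]);
cube([26, 26, 374]);
translate([286, 0, 0]) cube([26, 26, 374]);
translate([0, 329, 0]) cube([26, 26, 374]);
translate([286, 329, 0]) cube([26, 26, 374]);


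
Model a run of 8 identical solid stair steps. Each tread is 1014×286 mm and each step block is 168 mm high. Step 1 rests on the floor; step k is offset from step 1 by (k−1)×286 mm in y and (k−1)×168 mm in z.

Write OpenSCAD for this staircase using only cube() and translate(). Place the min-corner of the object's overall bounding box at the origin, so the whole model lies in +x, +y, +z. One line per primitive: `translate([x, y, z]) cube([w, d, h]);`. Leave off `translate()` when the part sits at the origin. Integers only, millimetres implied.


cube([1014, 286, 168]);
translate([0, 286, 168]) cube([1014, 286, 168]);
translate([0, 572, 336]) cube([1014, 286, 168]);
translate([0, 858, 504]) cube([1014, 286, 168]);
translate([0, 1144, 672]) cube([1014, 286, 168]);
translate([0, 1430, 840]) cube([1014, 286, 168]);
translate([0, 1716, 1008]) cube([1014, 286, 168]);
translate([0, 2002, 1176]) cube([1014, 286, 168]);


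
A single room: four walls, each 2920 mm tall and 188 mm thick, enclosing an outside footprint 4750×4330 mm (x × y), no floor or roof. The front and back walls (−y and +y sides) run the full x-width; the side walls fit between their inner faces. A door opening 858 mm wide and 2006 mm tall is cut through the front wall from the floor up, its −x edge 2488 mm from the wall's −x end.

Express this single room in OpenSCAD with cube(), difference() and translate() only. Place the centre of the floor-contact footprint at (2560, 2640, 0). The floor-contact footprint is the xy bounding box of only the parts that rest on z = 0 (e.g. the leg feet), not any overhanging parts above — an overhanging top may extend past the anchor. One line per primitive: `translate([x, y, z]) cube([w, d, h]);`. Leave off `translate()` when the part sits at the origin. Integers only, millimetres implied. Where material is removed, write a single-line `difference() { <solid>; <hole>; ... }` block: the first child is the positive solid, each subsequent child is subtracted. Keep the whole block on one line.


difference() { translate([185, 475, 0]) cube([4750, 188, 2920]); translate([2673, 475, 0]) cube([858, 188, 2006]); }
translate([185, 4617, 0]) cube([4750, 188, 2920]);
translate([185, 663, 0]) cube([188, 3954, 2920]);
translate([4747, 663, 0]) cube([188, 3954, 2920]);


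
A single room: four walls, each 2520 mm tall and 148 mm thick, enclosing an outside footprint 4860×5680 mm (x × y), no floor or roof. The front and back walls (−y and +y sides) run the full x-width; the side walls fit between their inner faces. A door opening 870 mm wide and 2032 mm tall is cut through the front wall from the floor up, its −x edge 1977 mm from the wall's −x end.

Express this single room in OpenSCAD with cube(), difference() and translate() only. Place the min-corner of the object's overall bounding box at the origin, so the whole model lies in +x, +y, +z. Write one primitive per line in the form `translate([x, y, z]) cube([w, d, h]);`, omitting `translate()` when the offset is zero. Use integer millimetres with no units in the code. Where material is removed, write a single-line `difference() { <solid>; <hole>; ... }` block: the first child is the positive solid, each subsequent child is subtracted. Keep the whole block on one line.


difference() { cube([4860, 148, 2520]); translate([1977, 0, 0]) cube([870, 148, 2032]); }
translate([0, 5532, 0]) cube([4860, 148, 2520]);
translate([0, 148, 0]) cube([148, 5384, 2520]);
translate([4712, 148, 0]) cube([148, 5384, 2520]);


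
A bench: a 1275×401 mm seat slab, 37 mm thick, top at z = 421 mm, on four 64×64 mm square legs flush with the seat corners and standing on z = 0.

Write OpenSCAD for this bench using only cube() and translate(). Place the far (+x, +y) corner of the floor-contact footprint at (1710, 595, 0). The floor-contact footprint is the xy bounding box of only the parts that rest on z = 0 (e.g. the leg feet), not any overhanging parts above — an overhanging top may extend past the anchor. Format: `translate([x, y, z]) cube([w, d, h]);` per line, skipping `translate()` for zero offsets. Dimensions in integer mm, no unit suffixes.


translate([435, 194, 384]) cube([1275, 401, 37]);
translate([435, 194, 0]) cube([64, 64, 384]);
translate([435, 531, 0]) cube([64, 64, 384]);
translate([1646, 194, 0]) cube([64, 64, 384]);
translate([1646, 531, 0]) cube([64, 64, 384]);


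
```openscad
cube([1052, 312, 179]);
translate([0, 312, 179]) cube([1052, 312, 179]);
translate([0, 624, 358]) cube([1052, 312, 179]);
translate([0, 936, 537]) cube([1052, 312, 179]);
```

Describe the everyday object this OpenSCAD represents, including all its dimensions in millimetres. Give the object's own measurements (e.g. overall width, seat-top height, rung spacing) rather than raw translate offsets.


A straight staircase of 4 solid steps. Each step is 1052 mm wide (x), 312 mm deep (y, the going) and 179 mm tall (the rise). The first step rests on the floor; each subsequent step sits one going further in +y and one rise higher in +z, directly behind and above the previous step with no overlap.


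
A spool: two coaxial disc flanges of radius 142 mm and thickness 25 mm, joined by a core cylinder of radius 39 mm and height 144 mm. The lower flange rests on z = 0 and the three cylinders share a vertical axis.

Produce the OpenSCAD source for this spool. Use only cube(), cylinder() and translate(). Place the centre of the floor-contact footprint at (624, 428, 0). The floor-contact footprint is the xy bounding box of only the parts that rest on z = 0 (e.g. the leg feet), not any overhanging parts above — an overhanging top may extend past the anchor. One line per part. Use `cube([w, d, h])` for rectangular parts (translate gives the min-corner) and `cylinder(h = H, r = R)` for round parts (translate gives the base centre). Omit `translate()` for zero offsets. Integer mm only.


translate([624, 428, 0]) cylinder(h = 25, r = 142);
translate([624, 428, 25]) cylinder(h = 144, r = 39);
translate([624, 428, 169]) cylinder(h = 25, r = 142);


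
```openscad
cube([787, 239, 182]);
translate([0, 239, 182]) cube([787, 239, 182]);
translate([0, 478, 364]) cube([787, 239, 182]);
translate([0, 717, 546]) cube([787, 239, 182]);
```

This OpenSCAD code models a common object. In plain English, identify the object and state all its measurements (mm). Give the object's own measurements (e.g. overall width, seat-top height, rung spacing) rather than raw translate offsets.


A straight staircase of 4 solid steps. Each step is 787 mm wide (x), 239 mm deep (y, the going) and 182 mm tall (the rise). The first step rests on the floor; each subsequent step sits one going further in +y and one rise higher in +z, directly behind and above the previous step with no overlap.


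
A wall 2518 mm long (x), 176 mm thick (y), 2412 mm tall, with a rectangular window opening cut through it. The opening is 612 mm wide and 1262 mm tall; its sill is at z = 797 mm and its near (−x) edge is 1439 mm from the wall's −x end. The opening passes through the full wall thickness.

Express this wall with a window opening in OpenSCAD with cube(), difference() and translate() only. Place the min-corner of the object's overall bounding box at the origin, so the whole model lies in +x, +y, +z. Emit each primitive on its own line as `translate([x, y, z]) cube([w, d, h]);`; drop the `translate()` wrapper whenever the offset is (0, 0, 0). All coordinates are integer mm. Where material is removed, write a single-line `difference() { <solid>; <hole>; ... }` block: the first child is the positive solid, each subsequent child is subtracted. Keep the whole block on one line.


difference() { cube([2518, 176, 2412]); translate([1439, 0, 797]) cube([612, 176, 1262]); }


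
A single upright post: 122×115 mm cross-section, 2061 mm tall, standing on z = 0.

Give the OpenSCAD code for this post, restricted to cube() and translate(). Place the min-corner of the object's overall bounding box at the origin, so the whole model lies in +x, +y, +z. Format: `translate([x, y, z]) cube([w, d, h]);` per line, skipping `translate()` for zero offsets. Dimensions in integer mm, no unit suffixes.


cube([122, 115, 2061]);


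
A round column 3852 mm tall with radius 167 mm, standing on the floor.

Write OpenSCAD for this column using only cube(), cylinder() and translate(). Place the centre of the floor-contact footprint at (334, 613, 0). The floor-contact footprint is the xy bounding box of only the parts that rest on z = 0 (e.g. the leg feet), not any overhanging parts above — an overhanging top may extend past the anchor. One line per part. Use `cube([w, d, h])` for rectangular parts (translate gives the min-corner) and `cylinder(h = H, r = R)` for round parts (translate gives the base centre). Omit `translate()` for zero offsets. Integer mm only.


translate([334, 613, 0]) cylinder(h = 3852, r = 167);


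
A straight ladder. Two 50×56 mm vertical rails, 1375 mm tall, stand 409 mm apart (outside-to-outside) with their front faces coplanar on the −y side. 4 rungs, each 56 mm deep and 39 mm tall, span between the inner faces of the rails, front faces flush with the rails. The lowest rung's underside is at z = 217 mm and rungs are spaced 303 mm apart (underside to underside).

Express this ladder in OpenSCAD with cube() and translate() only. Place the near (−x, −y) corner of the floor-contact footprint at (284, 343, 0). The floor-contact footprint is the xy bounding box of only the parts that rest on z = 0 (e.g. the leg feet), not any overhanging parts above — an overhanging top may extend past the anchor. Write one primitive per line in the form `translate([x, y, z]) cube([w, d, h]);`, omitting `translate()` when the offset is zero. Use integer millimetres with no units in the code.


translate([284, 343, 0]) cube([50, 56, 1375]);
translate([643, 343, 0]) cube([50, 56, 1375]);
translate([334, 343, 217]) cube([309, 56, 39]);
translate([334, 343, 520]) cube([309, 56, 39]);
translate([334, 343, 823]) cube([309, 56, 39]);
translate([334, 343, 1126]) cube([309, 56, 39]);


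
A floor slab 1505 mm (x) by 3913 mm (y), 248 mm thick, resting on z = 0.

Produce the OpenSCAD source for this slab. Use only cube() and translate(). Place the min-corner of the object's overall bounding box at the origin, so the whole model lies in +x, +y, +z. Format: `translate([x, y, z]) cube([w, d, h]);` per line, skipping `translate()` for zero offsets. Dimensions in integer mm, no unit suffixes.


cube([1505, 3913, 248]);


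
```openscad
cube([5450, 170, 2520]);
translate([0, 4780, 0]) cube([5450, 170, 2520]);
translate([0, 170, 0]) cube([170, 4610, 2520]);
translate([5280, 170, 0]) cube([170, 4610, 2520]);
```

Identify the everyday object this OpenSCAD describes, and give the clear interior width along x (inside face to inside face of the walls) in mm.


A house (or room) frame. The interior width is 5110 mm.

Four 2520 mm walls enclosing a rectangle with no floor or roof — a room or house frame. Outside width is 5450 mm and wall thickness is 170 mm, so the interior width is 5450 − 2 × 170 = 5110 mm.


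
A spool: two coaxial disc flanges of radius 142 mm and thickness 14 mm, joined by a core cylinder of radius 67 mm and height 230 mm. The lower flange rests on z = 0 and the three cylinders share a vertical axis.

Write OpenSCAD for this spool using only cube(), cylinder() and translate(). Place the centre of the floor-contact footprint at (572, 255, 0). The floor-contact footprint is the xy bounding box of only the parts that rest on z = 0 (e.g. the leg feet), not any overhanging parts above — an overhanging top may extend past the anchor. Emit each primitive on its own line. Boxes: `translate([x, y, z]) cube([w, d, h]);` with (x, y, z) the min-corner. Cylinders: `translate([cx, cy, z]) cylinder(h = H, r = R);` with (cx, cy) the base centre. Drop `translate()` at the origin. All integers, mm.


translate([572, 255, 0]) cylinder(h = 14, r = 142);
translate([572, 255, 14]) cylinder(h = 230, r = 67);
translate([572, 255, 244]) cylinder(h = 14, r = 142);


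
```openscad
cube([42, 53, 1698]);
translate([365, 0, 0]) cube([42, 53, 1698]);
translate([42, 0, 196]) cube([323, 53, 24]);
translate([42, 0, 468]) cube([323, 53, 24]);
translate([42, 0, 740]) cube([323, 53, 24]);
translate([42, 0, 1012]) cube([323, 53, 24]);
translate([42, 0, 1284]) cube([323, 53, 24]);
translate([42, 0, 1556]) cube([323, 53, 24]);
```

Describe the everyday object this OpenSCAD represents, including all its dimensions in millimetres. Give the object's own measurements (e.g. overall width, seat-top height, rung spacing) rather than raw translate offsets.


A straight ladder. Two 42×53 mm vertical rails, 1698 mm tall, stand 407 mm apart (outside-to-outside) with their front faces coplanar on the −y side. 6 rungs, each 53 mm deep and 24 mm tall, span between the inner faces of the rails, front faces flush with the rails. The lowest rung's underside is at z = 196 mm and rungs are spaced 272 mm apart (underside to underside).


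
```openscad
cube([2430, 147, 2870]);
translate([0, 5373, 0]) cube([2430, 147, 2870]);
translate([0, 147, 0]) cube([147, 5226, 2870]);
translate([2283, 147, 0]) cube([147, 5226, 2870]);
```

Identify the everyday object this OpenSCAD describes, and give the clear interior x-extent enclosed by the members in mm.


A house (or room) frame. The interior width is 2136 mm.

Four 2870 mm walls enclosing a rectangle with no floor or roof — a room or house frame. Outside width is 2430 mm and wall thickness is 147 mm, so the interior width is 2430 − 2 × 147 = 2136 mm.


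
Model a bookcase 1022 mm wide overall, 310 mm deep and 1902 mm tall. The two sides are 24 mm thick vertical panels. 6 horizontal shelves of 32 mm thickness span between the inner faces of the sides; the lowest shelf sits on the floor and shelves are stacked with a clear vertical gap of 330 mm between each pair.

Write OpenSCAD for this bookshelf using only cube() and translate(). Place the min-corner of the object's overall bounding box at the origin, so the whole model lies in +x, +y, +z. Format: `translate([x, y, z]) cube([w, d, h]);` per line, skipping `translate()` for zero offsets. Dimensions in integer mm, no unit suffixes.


cube([24, 310, 1902]);
translate([998, 0, 0]) cube([24, 310, 1902]);
translate([24, 0, 0]) cube([974, 310, 32]);
translate([24, 0, 362]) cube([974, 310, 32]);
translate([24, 0, 724]) cube([974, 310, 32]);
translate([24, 0, 1086]) cube([974, 310, 32]);
translate([24, 0, 1448]) cube([974, 310, 32]);
translate([24, 0, 1810]) cube([974, 310, 32]);


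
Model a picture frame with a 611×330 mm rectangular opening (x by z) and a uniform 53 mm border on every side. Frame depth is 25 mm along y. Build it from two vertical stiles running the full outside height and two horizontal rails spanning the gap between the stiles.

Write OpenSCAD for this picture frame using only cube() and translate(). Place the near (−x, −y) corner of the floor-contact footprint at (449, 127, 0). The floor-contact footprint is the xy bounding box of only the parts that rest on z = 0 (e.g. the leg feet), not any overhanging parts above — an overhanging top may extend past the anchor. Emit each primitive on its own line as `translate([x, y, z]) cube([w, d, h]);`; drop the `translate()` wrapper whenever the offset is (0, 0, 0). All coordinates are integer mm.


translate([449, 127, 0]) cube([53, 25, 436]);
translate([1113, 127, 0]) cube([53, 25, 436]);
translate([502, 127, 0]) cube([611, 25, 53]);
translate([502, 127, 383]) cube([611, 25, 53]);


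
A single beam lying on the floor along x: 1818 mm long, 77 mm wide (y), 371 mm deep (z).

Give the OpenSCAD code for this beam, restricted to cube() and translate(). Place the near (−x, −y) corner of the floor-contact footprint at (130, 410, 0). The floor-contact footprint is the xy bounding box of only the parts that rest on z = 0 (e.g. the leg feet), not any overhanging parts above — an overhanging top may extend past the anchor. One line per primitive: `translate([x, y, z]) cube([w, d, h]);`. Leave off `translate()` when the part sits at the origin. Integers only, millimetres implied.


translate([130, 410, 0]) cube([1818, 77, 371]);


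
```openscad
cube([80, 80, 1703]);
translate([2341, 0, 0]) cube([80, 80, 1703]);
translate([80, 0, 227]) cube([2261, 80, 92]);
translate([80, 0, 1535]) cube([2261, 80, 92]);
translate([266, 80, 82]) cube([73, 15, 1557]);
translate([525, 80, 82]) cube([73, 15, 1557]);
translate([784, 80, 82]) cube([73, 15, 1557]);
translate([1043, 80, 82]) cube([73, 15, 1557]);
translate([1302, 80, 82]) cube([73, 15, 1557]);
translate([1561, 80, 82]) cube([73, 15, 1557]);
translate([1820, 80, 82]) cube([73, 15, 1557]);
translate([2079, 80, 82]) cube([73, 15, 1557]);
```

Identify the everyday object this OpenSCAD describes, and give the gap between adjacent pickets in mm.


A fence section. The picket gap is 186 mm.

Two posts, two rails, 8 pickets — a fence section. Span 2261 mm holds 8 pickets of 73 mm with 9 equal gaps: ⌊(2261 − 8·73) / 9⌋ = 186 mm.


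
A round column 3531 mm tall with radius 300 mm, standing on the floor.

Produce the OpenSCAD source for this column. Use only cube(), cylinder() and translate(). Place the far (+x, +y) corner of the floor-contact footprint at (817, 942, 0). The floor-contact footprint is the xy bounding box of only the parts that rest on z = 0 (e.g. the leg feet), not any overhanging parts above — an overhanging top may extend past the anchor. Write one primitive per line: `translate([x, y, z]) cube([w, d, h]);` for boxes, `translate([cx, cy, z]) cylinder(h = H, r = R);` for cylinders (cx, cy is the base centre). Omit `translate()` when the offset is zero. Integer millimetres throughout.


translate([517, 642, 0]) cylinder(h = 3531, r = 300);


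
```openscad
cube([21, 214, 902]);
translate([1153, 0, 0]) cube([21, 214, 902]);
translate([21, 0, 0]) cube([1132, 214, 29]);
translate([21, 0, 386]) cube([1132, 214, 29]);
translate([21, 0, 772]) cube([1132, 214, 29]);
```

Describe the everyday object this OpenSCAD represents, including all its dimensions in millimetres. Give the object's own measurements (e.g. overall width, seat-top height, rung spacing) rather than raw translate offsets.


An open bookshelf. Two side panels, each 21 mm thick, 214 mm deep and 902 mm tall, stand 1174 mm apart (outside-to-outside). Between them sit 3 shelves, each 29 mm thick and 214 mm deep, spanning the full gap between the sides. The bottom shelf rests on the floor (its underside at z = 0) and the clear gap between one shelf's top and the next shelf's underside is 357 mm.


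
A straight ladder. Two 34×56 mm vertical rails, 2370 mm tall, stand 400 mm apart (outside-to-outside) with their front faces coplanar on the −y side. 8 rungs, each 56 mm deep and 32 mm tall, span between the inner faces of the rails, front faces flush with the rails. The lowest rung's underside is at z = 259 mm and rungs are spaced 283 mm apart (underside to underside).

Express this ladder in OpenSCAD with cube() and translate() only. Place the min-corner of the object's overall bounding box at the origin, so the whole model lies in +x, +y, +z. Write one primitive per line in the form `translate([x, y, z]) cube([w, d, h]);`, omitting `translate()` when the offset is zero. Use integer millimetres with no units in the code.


cube([34, 56, 2370]);
translate([366, 0, 0]) cube([34, 56, 2370]);
translate([34, 0, 259]) cube([332, 56, 32]);
translate([34, 0, 542]) cube([332, 56, 32]);
translate([34, 0, 825]) cube([332, 56, 32]);
translate([34, 0, 1108]) cube([332, 56, 32]);
translate([34, 0, 1391]) cube([332, 56, 32]);
translate([34, 0, 1674]) cube([332, 56, 32]);
translate([34, 0, 1957]) cube([332, 56, 32]);
translate([34, 0, 2240]) cube([332, 56, 32]);


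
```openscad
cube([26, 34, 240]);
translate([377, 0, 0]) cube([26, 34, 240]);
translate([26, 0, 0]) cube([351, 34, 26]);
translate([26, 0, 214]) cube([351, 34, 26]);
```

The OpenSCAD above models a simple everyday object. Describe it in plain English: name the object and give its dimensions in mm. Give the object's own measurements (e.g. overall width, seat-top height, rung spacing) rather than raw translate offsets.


A rectangular picture frame lying in the x–z plane (depth along y). The opening is 351 mm wide (x) by 188 mm tall (z), surrounded by a border 26 mm wide on all four sides. The frame is 34 mm deep and is made of two full-height vertical stiles with two horizontal rails fitted between them.


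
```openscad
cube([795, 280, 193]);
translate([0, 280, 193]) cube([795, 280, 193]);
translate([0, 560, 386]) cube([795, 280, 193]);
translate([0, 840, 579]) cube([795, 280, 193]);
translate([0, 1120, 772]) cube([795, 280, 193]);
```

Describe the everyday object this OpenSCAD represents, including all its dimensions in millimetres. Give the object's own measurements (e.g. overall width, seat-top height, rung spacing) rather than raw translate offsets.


A straight staircase of 5 solid steps. Each step is 795 mm wide (x), 280 mm deep (y, the going) and 193 mm tall (the rise). The first step rests on the floor; each subsequent step sits one going further in +y and one rise higher in +z, directly behind and above the previous step with no overlap.


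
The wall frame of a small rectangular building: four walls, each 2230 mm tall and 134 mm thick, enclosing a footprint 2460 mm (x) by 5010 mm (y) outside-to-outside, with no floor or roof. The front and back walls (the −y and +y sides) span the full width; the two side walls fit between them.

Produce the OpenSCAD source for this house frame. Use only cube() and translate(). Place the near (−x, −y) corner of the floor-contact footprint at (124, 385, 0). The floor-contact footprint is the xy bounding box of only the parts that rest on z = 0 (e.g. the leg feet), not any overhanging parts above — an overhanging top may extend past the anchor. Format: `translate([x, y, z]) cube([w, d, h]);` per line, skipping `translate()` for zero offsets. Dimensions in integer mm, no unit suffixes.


translate([124, 385, 0]) cube([2460, 134, 2230]);
translate([124, 5261, 0]) cube([2460, 134, 2230]);
translate([124, 519, 0]) cube([134, 4742, 2230]);
translate([2450, 519, 0]) cube([134, 4742, 2230]);


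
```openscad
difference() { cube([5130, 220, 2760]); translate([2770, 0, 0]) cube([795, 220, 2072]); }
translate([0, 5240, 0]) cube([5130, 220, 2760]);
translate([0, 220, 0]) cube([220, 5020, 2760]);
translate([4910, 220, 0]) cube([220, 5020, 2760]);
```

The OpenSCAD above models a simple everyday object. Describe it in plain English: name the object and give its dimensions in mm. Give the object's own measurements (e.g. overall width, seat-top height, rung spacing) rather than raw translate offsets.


A single room: four walls, each 2760 mm tall and 220 mm thick, enclosing an outside footprint 5130×5460 mm (x × y), no floor or roof. The front and back walls (−y and +y sides) run the full x-width; the side walls fit between their inner faces. A door opening 795 mm wide and 2072 mm tall is cut through the front wall from the floor up, its −x edge 2770 mm from the wall's −x end.


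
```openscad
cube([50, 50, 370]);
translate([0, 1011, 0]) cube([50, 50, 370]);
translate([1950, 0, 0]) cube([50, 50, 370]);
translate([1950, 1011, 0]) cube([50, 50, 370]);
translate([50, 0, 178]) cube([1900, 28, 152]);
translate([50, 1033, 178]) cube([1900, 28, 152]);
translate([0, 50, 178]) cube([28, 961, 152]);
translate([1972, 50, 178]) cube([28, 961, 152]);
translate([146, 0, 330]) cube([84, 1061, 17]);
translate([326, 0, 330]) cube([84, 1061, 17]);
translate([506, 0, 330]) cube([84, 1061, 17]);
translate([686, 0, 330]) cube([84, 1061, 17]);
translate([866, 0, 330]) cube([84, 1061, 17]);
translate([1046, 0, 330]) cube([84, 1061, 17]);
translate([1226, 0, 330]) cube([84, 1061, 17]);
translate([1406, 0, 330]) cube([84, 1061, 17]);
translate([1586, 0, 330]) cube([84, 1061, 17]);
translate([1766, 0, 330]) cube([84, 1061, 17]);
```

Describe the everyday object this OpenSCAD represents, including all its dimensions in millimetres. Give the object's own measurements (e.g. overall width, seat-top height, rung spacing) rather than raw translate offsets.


A bed frame 2000 mm long (x) by 1061 mm wide (y). Four 50×50 mm corner posts, 370 mm tall, at the corners of the footprint. Four rails of 28 mm thickness and 152 mm height run between adjacent posts with their undersides at z = 178 mm, their outer faces flush with the outside of the frame (the two x-running rails run between the posts' inner faces; the two y-running rails run between the posts' inner faces). 10 slats, each 84 mm wide (x) and 17 mm thick, lie across the top of the two x-running rails, running the full 1061 mm width of the frame in y; along x they sit between the end posts with a 96 mm gap after the −x posts and between neighbouring slats, leaving 100 mm before the +x posts.


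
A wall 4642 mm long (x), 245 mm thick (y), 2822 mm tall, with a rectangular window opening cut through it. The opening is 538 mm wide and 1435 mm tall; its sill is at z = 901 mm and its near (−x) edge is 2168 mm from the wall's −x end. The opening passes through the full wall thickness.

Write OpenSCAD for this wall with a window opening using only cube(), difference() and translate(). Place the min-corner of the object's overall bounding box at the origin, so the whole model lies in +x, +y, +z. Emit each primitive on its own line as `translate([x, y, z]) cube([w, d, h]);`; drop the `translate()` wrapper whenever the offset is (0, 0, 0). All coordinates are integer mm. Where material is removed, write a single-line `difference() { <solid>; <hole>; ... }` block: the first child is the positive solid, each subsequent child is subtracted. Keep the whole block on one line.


difference() { cube([4642, 245, 2822]); translate([2168, 0, 901]) cube([538, 245, 1435]); }


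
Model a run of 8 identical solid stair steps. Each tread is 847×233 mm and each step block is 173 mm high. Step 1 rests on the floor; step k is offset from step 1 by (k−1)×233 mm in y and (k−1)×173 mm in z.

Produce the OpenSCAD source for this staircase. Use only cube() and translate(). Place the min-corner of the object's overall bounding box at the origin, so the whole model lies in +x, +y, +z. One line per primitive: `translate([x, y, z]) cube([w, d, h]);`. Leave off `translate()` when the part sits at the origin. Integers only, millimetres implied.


cube([847, 233, 173]);
translate([0, 233, 173]) cube([847, 233, 173]);
translate([0, 466, 346]) cube([847, 233, 173]);
translate([0, 699, 519]) cube([847, 233, 173]);
translate([0, 932, 692]) cube([847, 233, 173]);
translate([0, 1165, 865]) cube([847, 233, 173]);
translate([0, 1398, 1038]) cube([847, 233, 173]);
translate([0, 1631, 1211]) cube([847, 233, 173]);


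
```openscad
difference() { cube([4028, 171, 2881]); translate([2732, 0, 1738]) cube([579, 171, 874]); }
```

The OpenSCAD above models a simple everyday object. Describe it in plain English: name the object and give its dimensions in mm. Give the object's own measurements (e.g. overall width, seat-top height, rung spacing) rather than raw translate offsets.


A wall 4028 mm long (x), 171 mm thick (y), 2881 mm tall, with a rectangular window opening cut through it. The opening is 579 mm wide and 874 mm tall; its sill is at z = 1738 mm and its near (−x) edge is 2732 mm from the wall's −x end. The opening passes through the full wall thickness.


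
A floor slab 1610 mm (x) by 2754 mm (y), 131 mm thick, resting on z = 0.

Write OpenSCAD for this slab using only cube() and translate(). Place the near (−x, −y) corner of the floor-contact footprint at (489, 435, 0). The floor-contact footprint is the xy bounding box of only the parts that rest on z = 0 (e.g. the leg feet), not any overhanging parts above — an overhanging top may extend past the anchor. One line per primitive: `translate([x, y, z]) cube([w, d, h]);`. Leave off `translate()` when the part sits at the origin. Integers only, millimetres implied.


translate([489, 435, 0]) cube([1610, 2754, 131]);


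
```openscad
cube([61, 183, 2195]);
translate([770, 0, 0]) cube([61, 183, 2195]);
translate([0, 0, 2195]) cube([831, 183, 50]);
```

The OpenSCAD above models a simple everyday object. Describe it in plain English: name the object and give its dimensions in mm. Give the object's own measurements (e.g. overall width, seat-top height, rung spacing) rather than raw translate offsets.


A door frame. The clear opening is 709 mm wide and 2195 mm high. Two 61 mm wide jambs, 183 mm deep, stand either side of the opening from the floor to the top of the opening. A 50 mm thick head sits across the top of both jambs, spanning the full outside width of the frame.


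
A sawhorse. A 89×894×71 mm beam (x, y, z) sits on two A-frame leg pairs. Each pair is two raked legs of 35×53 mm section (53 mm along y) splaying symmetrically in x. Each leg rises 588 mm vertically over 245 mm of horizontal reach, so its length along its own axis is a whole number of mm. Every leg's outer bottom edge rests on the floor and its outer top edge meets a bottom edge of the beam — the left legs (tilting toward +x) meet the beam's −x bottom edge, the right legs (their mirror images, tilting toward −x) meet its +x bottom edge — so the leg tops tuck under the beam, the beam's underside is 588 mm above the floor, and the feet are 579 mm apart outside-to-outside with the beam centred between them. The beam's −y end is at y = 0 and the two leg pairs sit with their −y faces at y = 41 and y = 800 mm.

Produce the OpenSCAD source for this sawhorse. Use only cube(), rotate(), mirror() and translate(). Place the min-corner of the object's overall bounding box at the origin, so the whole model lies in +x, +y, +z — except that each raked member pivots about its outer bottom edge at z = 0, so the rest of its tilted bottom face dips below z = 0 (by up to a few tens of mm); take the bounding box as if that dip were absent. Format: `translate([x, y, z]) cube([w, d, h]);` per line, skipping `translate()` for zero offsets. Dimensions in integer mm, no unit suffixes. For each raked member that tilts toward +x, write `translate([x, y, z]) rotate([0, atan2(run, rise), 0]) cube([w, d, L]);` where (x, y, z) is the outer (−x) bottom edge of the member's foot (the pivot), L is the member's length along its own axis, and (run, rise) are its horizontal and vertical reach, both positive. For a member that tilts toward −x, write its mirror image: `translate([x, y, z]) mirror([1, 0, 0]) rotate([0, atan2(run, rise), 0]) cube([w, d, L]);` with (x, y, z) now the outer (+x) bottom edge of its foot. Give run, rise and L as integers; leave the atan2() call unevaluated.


// leg length = √(245² + 588²) = 637
// right-leg outer foot x = 2·245 + 89 = 579
// beam min-corner = (245, 0, 588)
translate([245, 0, 588]) cube([89, 894, 71]);
translate([0, 41, 0]) rotate([0, atan2(245, 588), 0]) cube([35, 53, 637]);
translate([579, 41, 0]) mirror([1, 0, 0]) rotate([0, atan2(245, 588), 0]) cube([35, 53, 637]);
translate([0, 800, 0]) rotate([0, atan2(245, 588), 0]) cube([35, 53, 637]);
translate([579, 800, 0]) mirror([1, 0, 0]) rotate([0, atan2(245, 588), 0]) cube([35, 53, 637]);


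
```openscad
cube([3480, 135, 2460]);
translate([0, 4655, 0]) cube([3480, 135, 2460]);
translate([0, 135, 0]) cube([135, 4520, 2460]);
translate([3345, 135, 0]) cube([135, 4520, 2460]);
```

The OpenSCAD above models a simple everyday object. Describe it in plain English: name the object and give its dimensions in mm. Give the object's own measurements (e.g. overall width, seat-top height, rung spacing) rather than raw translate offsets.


The wall frame of a small rectangular building: four walls, each 2460 mm tall and 135 mm thick, enclosing a footprint 3480 mm (x) by 4790 mm (y) outside-to-outside, with no floor or roof. The front and back walls (the −y and +y sides) span the full width; the two side walls fit between them.


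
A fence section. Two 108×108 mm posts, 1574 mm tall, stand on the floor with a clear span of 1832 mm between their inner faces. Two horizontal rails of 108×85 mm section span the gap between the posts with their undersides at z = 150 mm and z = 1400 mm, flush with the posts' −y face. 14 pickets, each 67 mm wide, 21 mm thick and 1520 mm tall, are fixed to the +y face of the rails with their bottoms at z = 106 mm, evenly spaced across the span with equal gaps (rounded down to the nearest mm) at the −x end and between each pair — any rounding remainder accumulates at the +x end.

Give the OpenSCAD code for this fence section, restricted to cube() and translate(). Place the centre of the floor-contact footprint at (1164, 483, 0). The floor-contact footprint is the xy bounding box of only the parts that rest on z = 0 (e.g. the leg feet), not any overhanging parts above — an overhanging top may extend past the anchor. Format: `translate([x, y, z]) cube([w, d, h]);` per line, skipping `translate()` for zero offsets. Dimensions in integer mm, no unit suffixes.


translate([140, 429, 0]) cube([108, 108, 1574]);
translate([2080, 429, 0]) cube([108, 108, 1574]);
translate([248, 429, 150]) cube([1832, 108, 85]);
translate([248, 429, 1400]) cube([1832, 108, 85]);
translate([307, 537, 106]) cube([67, 21, 1520]);
translate([433, 537, 106]) cube([67, 21, 1520]);
translate([559, 537, 106]) cube([67, 21, 1520]);
translate([685, 537, 106]) cube([67, 21, 1520]);
translate([811, 537, 106]) cube([67, 21, 1520]);
translate([937, 537, 106]) cube([67, 21, 1520]);
translate([1063, 537, 106]) cube([67, 21, 1520]);
translate([1189, 537, 106]) cube([67, 21, 1520]);
translate([1315, 537, 106]) cube([67, 21, 1520]);
translate([1441, 537, 106]) cube([67, 21, 1520]);
translate([1567, 537, 106]) cube([67, 21, 1520]);
translate([1693, 537, 106]) cube([67, 21, 1520]);
translate([1819, 537, 106]) cube([67, 21, 1520]);
translate([1945, 537, 106]) cube([67, 21, 1520]);


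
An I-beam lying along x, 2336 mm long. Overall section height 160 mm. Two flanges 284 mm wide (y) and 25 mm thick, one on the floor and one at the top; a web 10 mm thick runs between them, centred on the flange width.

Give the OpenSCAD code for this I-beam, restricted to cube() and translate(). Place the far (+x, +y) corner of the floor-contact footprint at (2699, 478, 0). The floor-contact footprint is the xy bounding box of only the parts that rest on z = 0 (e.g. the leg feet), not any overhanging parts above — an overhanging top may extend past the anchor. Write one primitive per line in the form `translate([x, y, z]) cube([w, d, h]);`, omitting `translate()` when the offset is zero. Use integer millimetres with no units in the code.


translate([363, 194, 0]) cube([2336, 284, 25]);
translate([363, 331, 25]) cube([2336, 10, 110]);
translate([363, 194, 135]) cube([2336, 284, 25]);


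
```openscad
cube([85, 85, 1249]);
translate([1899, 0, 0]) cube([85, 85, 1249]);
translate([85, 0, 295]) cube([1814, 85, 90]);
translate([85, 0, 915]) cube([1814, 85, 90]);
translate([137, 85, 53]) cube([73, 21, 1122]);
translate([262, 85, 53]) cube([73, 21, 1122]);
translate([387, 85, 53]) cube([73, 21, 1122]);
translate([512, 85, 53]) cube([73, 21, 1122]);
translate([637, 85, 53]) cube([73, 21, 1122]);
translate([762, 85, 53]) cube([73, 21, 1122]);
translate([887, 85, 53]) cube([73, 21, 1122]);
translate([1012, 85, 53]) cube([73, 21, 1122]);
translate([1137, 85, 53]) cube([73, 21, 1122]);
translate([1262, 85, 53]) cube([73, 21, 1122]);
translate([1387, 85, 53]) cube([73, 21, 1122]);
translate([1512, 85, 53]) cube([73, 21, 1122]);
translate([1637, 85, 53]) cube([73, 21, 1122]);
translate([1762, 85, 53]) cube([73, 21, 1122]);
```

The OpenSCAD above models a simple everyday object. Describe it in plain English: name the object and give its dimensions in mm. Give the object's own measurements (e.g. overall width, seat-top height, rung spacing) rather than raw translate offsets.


A fence section. Two 85×85 mm posts, 1249 mm tall, stand on the floor with a clear span of 1814 mm between their inner faces. Two horizontal rails of 85×90 mm section span the gap between the posts with their undersides at z = 295 mm and z = 915 mm, flush with the posts' −y face. 14 pickets, each 73 mm wide, 21 mm thick and 1122 mm tall, are fixed to the +y face of the rails with their bottoms at z = 53 mm, spaced across the span with a 52 mm gap after the −x post and between neighbouring pickets, with 64 mm left before the +x post.
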